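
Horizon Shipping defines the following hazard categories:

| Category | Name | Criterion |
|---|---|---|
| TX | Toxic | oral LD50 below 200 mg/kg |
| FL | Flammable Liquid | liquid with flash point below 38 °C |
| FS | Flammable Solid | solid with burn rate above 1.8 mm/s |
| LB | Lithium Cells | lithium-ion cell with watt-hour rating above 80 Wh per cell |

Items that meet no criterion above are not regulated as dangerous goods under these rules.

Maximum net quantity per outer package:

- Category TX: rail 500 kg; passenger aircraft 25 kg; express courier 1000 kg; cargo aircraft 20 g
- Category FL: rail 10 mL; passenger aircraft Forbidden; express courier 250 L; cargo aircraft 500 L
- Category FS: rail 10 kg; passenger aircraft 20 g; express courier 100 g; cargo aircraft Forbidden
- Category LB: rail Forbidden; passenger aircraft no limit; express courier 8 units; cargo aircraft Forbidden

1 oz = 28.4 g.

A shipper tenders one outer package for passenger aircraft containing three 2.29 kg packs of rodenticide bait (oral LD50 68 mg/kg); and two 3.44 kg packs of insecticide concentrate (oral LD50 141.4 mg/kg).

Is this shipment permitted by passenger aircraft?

Yes

Oral LD50 68 mg/kg meets the Category TX criterion (Toxic), so the rodenticide bait is Category TX.
Insecticide concentrate: oral LD50 141.4 mg/kg < 200 mg/kg → Category TX (Toxic).
Category TX net quantity: (three 2.29 kg packs = 6.87 kg) + (two 3.44 kg packs = 6.88 kg) = 13.75 kg.
13.75 kg ≤ 25 kg (passenger aircraft limit, Category TX) — within limit.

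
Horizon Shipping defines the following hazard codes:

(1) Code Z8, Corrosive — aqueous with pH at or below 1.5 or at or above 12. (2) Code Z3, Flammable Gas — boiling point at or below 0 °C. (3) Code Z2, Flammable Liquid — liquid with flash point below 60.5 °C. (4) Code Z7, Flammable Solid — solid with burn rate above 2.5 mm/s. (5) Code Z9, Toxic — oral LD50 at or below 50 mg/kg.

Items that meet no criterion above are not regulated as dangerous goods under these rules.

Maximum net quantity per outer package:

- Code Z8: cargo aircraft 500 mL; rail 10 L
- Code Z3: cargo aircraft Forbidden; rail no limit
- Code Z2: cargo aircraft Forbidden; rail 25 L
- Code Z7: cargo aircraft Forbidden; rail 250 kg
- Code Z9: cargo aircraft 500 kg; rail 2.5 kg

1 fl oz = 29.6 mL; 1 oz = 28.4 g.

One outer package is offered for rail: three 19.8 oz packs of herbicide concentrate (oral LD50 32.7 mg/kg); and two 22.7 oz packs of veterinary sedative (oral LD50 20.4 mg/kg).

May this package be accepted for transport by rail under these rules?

No

Herbicide concentrate: oral LD50 32.7 mg/kg ≤ 50 mg/kg → Code Z9 (Toxic).
Oral LD50 20.4 mg/kg meets the Code Z9 criterion (Toxic), so the veterinary sedative is Code Z9.
Total Code Z9: (three 19.8 oz packs = 1686.96 g) + (two 22.7 oz packs = 1289.36 g) = 2976.32 g.
2976.32 g > 2.5 kg (rail limit, Code Z9) — over the limit.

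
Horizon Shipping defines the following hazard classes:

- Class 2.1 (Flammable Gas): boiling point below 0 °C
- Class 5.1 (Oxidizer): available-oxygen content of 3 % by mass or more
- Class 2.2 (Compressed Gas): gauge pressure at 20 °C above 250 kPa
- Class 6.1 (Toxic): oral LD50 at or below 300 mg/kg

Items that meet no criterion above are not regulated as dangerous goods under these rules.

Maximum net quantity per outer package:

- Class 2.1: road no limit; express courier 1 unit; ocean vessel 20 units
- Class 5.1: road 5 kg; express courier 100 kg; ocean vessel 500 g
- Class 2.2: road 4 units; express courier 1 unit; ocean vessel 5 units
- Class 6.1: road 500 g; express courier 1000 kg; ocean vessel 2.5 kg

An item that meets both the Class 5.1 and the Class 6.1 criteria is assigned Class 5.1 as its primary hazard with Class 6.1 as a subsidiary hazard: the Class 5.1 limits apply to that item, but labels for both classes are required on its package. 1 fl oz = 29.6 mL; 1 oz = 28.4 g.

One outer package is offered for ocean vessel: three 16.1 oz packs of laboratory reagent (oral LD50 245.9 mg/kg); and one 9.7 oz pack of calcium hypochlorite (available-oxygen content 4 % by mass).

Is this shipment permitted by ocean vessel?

Yes

Oral LD50 245.9 mg/kg meets the Class 6.1 criterion (Toxic), so the laboratory reagent is Class 6.1.
With available-oxygen content 4 % by mass (≥ 3 % by mass), the calcium hypochlorite falls in Class 5.1.
Class 6.1 quantity: three 16.1 oz packs = 1371.72 g.
That is within the Class 6.1 ocean vessel limit of 2.5 kg.
Class 5.1 quantity: one 9.7 oz pack = 275.48 g.
275.48 g is within the ocean vessel limit of 500 g for Class 5.1.
Every hazard class is within its ocean vessel limit and no segregation rule is violated.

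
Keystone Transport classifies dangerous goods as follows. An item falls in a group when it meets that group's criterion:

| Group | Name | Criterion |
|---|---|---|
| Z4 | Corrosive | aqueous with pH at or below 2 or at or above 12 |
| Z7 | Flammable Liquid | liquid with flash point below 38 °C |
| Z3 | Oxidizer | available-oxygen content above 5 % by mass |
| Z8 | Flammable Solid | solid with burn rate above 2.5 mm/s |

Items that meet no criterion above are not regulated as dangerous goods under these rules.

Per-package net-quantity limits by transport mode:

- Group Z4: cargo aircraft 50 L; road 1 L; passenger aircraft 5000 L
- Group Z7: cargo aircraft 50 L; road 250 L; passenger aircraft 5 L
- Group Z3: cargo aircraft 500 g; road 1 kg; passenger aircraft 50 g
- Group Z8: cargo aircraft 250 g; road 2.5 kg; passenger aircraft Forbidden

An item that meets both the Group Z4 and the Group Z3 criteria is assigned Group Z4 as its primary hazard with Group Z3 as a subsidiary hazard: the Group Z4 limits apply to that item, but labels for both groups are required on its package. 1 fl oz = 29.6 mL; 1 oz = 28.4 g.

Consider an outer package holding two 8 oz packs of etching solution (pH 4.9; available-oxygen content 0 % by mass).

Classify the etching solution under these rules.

pH 4.9 is between 2 and 12, so Group Z4 does not apply.
available-oxygen content 0 % by mass is not above 5 % by mass, so Group Z3 does not apply.
No criterion is met, so the item is not regulated.

Not regulated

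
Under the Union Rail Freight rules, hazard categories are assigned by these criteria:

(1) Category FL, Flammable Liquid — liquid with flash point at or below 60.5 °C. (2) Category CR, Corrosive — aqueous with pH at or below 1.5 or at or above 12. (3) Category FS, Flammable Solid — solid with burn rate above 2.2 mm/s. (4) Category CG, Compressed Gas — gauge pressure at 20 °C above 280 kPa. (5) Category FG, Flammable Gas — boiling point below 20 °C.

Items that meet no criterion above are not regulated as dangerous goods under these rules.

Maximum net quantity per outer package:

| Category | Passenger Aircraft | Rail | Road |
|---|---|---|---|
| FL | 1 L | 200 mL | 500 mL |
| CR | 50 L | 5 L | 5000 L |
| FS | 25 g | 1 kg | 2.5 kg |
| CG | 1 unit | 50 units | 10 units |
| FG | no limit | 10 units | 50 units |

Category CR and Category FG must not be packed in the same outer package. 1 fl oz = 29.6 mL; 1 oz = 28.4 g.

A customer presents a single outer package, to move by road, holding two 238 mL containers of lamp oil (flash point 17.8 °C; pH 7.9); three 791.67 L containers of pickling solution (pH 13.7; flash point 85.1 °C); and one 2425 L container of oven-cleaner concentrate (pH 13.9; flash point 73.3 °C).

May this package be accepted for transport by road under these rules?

Yes

The lamp oil has flash point 17.8 °C, which is ≤ 60.5 °C, so it is Category FL (Flammable Liquid).
With pH 13.7 (≥ 12), the pickling solution falls in Category CR.
With pH 13.9 (≥ 12), the oven-cleaner concentrate falls in Category CR.
Total Category CR: (three 791.67 L containers = 2375.01 L) + 2425 L = 4800.01 L.
4800.01 L ≤ 5000 L (road limit, Category CR) — within limit.
Category FL quantity: two 238 mL containers = 476 mL.
476 mL is within the road limit of 500 mL for Category FL.
The segregation rule (Category CR with Category FG) does not apply to Category CR with Category FL.
Every hazard category is within its road limit and no segregation rule is violated.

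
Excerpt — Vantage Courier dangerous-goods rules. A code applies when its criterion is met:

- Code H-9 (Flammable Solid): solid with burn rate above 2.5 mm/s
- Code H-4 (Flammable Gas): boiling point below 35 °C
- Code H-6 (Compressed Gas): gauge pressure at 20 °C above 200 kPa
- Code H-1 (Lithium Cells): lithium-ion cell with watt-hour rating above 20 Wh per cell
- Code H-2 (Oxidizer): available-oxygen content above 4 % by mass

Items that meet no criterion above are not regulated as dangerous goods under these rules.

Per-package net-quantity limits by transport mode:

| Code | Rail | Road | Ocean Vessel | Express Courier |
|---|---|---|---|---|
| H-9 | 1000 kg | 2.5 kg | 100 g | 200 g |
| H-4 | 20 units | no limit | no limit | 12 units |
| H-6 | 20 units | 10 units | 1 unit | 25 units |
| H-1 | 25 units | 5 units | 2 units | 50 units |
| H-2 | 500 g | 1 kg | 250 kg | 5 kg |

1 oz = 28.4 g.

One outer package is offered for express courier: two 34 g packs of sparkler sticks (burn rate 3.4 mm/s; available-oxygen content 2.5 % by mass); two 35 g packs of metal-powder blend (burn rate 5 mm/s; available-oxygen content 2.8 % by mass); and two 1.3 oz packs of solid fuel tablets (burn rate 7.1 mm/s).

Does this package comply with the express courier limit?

No

Burn rate 3.4 mm/s meets the Code H-9 criterion (Flammable Solid), so the sparkler sticks are Code H-9.
Burn rate 5 mm/s meets the Code H-9 criterion (Flammable Solid), so the metal-powder blend is Code H-9.
Burn rate 7.1 mm/s meets the Code H-9 criterion (Flammable Solid), so the solid fuel tablets are Code H-9.
Total Code H-9: (two 34 g packs = 68 g) + (two 35 g packs = 70 g) + (two 1.3 oz packs = 73.84 g) = 211.84 g.
211.84 g exceeds the express courier limit of 200 g for Code H-9.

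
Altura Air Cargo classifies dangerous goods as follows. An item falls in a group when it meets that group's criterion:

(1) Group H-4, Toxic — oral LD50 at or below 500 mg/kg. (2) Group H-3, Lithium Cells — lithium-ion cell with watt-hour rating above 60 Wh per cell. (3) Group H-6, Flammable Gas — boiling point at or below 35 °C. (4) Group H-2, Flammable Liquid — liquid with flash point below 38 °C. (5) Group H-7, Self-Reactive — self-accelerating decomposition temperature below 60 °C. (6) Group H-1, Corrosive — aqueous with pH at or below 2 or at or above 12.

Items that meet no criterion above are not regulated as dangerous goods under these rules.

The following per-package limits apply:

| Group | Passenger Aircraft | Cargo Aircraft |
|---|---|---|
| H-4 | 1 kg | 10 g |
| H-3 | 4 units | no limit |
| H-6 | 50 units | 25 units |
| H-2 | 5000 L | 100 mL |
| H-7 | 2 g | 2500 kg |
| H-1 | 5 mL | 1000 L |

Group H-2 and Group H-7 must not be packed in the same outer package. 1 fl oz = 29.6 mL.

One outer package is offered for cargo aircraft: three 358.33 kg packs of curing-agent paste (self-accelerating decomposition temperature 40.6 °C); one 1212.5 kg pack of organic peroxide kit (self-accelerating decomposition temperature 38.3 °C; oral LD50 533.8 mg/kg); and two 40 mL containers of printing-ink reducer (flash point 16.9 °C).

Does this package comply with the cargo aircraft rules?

No

Curing-agent paste: self-accelerating decomposition temperature 40.6 °C < 60 °C → Group H-7 (Self-Reactive).
Self-accelerating decomposition temperature 38.3 °C meets the Group H-7 criterion (Self-Reactive), so the organic peroxide kit is Group H-7.
Flash point 16.9 °C meets the Group H-2 criterion (Flammable Liquid), so the printing-ink reducer is Group H-2.
Group H-2 quantity: two 40 mL containers = 80 mL.
80 mL is within the cargo aircraft limit of 100 mL for Group H-2.
Group H-7 net quantity: (three 358.33 kg packs = 1074.99 kg) + 1212.5 kg = 2287.49 kg.
2287.49 kg ≤ 2500 kg (cargo aircraft limit, Group H-7) — within limit.
Group H-2 and Group H-7 may not share an outer package.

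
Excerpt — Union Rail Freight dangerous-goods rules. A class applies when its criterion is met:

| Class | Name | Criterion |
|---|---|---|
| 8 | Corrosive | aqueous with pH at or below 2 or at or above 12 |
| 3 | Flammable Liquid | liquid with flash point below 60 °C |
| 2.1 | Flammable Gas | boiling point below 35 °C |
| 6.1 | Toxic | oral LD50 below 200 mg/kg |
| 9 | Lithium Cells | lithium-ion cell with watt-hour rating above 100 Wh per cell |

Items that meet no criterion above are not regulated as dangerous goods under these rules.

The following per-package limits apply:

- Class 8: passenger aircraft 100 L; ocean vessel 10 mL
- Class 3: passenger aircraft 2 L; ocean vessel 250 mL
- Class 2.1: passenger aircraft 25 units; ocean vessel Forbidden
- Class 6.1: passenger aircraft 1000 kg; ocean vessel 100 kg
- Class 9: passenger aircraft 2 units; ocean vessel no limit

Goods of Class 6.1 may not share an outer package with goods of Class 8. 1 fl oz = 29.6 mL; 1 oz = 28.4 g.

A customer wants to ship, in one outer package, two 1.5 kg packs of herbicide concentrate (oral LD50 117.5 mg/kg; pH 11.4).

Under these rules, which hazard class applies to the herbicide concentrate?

Class 6.1

Herbicide concentrate: oral LD50 117.5 mg/kg < 200 mg/kg → Class 6.1 (Toxic).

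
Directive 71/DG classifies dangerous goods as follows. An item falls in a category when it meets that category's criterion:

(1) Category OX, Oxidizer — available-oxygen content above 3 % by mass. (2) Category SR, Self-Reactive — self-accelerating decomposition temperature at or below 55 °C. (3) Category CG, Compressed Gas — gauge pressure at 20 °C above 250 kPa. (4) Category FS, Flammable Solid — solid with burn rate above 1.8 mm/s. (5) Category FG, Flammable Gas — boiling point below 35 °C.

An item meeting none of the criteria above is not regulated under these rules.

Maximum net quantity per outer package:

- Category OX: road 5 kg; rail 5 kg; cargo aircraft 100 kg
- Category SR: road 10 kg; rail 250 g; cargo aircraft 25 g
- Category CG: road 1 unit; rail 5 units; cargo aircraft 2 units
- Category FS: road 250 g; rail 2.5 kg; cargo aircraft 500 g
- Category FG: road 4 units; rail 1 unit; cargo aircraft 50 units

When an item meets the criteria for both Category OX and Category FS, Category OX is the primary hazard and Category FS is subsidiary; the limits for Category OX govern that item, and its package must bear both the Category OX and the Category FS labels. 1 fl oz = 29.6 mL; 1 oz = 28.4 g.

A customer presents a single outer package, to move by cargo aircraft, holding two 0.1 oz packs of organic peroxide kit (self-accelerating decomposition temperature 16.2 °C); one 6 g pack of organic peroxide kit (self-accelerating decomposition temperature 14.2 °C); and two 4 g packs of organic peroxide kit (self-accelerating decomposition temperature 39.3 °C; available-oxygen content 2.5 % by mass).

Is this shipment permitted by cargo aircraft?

Yes

Organic peroxide kit: self-accelerating decomposition temperature 16.2 °C ≤ 55 °C → Category SR (Self-Reactive).
With self-accelerating decomposition temperature 14.2 °C (≤ 55 °C), the organic peroxide kit falls in Category SR.
With self-accelerating decomposition temperature 39.3 °C (≤ 55 °C), the organic peroxide kit falls in Category SR.
Category SR net quantity: (two 0.1 oz packs = 5.68 g) + 6 g + (two 4 g packs = 8 g) = 19.68 g.
19.68 g ≤ 25 g (cargo aircraft limit, Category SR) — within limit.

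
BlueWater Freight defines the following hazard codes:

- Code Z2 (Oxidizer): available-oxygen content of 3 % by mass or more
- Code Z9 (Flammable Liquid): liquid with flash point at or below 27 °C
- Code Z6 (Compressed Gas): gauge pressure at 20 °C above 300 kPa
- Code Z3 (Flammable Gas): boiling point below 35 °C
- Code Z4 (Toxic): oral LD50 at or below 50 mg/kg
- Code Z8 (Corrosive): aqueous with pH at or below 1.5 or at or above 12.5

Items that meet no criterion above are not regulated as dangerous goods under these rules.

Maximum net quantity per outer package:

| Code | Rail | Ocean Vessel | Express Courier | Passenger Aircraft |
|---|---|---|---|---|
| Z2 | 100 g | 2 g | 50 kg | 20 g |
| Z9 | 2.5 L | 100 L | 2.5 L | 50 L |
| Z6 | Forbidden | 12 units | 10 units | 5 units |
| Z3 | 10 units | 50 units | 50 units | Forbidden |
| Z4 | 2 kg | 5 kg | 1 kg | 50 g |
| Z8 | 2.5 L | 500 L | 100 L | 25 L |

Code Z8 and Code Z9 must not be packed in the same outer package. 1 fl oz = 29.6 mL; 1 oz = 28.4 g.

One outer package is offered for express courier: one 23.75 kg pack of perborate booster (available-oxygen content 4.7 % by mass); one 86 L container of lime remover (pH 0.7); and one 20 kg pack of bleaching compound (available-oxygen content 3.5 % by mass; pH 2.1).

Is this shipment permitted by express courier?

With available-oxygen content 4.7 % by mass (≥ 3 % by mass), the perborate booster falls in Code Z2.
Lime remover: pH 0.7 ≤ 1.5 → Code Z8 (Corrosive).
With available-oxygen content 3.5 % by mass (≥ 3 % by mass), the bleaching compound falls in Code Z2.
Code Z8 quantity: 86 L.
86 L ≤ 100 L (express courier limit, Code Z8) — within limit.
Total Code Z2: 23.75 kg + 20 kg = 43.75 kg.
43.75 kg is within the express courier limit of 50 kg for Code Z2.
The segregation rule (Code Z8 with Code Z9) does not apply to Code Z8 with Code Z2.
Every hazard code is within its express courier limit and no segregation rule is violated.

Yes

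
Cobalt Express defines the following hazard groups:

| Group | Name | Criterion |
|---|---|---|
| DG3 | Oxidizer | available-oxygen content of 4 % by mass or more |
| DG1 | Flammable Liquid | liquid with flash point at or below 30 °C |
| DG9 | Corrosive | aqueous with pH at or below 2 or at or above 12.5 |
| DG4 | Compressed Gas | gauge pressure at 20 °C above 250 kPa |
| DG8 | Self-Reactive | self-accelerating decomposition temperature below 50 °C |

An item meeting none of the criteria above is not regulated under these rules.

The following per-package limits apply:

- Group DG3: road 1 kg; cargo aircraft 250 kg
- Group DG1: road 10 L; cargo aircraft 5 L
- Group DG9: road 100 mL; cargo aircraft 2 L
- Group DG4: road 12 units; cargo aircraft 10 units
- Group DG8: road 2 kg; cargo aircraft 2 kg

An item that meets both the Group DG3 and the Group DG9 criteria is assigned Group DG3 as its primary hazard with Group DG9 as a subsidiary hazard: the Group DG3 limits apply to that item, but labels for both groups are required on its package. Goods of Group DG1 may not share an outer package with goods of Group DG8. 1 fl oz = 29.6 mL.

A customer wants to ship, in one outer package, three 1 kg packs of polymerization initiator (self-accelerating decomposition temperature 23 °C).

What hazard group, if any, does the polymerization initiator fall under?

Group DG8

Self-accelerating decomposition temperature 23 °C meets the Group DG8 criterion (Self-Reactive), so the polymerization initiator is Group DG8.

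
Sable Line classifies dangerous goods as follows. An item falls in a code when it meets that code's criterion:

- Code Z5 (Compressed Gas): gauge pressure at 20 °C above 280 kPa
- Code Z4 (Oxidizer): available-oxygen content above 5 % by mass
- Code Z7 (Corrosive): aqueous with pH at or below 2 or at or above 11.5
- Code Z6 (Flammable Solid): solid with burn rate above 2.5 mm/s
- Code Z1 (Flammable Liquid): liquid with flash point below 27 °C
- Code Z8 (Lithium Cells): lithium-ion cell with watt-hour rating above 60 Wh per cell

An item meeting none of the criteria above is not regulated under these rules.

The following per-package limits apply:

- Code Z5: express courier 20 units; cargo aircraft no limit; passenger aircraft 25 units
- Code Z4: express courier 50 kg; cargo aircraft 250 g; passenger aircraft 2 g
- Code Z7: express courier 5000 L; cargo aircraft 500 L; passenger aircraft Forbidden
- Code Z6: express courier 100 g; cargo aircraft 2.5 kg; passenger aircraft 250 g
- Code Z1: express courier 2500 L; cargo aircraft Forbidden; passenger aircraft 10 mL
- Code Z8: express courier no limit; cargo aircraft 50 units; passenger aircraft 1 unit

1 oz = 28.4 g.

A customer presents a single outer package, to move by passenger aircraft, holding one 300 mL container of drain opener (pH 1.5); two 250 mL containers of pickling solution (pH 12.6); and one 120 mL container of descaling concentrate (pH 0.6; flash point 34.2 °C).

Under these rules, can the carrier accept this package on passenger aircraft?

No

Drain opener: pH 1.5 ≤ 2 → Code Z7 (Corrosive).
With pH 12.6 (≥ 11.5), the pickling solution falls in Code Z7.
Descaling concentrate: pH 0.6 ≤ 2 → Code Z7 (Corrosive).
Total Code Z7: 300 mL + (two 250 mL containers = 500 mL) + 120 mL = 920 mL.
Code Z7 is Forbidden by passenger aircraft.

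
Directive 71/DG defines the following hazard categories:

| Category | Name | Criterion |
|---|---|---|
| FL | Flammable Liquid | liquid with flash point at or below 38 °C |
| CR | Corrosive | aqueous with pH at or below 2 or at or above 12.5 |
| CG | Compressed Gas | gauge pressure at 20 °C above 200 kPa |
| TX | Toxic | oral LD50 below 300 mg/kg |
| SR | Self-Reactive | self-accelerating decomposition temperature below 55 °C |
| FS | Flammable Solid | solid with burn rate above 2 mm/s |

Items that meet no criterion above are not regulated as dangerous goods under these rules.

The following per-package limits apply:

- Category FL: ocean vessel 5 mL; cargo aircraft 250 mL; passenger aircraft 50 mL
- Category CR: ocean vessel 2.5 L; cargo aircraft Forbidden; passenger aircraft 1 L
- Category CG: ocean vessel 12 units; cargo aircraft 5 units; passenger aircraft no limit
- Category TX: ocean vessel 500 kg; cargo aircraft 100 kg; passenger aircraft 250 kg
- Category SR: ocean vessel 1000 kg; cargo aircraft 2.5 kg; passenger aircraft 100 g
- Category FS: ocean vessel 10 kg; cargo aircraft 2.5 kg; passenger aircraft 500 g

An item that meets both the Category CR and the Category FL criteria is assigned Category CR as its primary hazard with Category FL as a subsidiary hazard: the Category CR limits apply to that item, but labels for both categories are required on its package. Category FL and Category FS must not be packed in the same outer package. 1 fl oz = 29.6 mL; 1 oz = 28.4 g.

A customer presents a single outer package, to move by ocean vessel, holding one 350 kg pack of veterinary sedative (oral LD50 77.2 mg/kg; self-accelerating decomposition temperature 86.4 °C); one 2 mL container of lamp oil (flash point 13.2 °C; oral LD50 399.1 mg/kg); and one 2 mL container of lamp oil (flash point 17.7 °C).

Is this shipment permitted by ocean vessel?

Yes

With oral LD50 77.2 mg/kg (< 300 mg/kg), the veterinary sedative falls in Category TX.
Flash point 13.2 °C meets the Category FL criterion (Flammable Liquid), so the lamp oil is Category FL.
With flash point 17.7 °C (≤ 38 °C), the lamp oil falls in Category FL.
Total Category FL: 2 mL + 2 mL = 4 mL.
4 mL is within the ocean vessel limit of 5 mL for Category FL.
Category TX quantity: 350 kg.
That is within the Category TX ocean vessel limit of 500 kg.
The segregation rule (Category FL with Category FS) does not apply to Category FL with Category TX.
Every hazard category is within its ocean vessel limit and no segregation rule is violated.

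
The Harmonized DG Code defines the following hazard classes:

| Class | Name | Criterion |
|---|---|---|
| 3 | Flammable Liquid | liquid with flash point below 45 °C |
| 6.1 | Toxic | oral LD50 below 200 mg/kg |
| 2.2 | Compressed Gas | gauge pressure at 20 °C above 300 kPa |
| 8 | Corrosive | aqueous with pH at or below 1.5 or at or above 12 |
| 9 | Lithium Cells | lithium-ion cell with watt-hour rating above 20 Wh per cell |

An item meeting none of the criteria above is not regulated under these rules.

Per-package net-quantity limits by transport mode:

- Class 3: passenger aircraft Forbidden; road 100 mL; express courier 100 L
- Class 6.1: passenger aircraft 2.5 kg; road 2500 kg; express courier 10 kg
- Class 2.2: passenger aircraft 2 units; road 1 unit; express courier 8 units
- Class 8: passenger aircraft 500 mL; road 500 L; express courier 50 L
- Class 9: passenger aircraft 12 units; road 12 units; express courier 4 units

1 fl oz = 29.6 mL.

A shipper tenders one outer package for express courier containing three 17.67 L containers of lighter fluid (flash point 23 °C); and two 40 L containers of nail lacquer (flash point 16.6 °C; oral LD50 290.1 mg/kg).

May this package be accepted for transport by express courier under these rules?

The lighter fluid has flash point 23 °C, which is < 45 °C, so it is Class 3 (Flammable Liquid).
Flash point 16.6 °C meets the Class 3 criterion (Flammable Liquid), so the nail lacquer is Class 3.
Total Class 3: (three 17.67 L containers = 53.01 L) + (two 40 L containers = 80 L) = 133.01 L.
133.01 L exceeds the express courier limit of 100 L for Class 3.

No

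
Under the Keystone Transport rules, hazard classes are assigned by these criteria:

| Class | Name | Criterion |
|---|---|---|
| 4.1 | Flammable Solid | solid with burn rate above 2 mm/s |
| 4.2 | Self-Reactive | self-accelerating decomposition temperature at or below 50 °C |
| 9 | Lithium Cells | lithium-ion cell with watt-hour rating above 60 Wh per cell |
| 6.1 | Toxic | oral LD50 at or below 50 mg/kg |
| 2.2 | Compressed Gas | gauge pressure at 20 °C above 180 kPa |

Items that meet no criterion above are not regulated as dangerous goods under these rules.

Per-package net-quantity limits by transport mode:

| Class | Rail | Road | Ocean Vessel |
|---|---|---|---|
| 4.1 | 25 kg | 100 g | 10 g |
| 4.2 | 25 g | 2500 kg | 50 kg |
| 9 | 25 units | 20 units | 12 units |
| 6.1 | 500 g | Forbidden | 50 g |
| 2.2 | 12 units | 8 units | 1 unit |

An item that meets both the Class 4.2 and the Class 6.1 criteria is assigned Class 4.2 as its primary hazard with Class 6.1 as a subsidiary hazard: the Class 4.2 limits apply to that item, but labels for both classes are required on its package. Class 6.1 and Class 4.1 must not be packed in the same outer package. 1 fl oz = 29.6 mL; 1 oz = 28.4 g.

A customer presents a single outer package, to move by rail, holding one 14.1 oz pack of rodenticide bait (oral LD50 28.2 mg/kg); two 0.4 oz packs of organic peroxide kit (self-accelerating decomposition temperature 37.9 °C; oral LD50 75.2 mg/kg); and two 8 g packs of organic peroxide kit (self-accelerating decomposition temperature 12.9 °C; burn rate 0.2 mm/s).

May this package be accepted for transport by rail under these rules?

No

Oral LD50 28.2 mg/kg meets the Class 6.1 criterion (Toxic), so the rodenticide bait is Class 6.1.
With self-accelerating decomposition temperature 37.9 °C (≤ 50 °C), the organic peroxide kit falls in Class 4.2.
The organic peroxide kit has self-accelerating decomposition temperature 12.9 °C, which is ≤ 50 °C, so it is Class 4.2 (Self-Reactive).
Total Class 4.2: (two 0.4 oz packs = 22.72 g) + (two 8 g packs = 16 g) = 38.72 g.
That exceeds the Class 4.2 rail limit of 25 g.
Class 6.1 quantity: one 14.1 oz pack = 400.44 g.
400.44 g ≤ 500 g (rail limit, Class 6.1) — within limit.
The segregation rule (Class 6.1 with Class 4.1) does not apply to Class 4.2 with Class 6.1.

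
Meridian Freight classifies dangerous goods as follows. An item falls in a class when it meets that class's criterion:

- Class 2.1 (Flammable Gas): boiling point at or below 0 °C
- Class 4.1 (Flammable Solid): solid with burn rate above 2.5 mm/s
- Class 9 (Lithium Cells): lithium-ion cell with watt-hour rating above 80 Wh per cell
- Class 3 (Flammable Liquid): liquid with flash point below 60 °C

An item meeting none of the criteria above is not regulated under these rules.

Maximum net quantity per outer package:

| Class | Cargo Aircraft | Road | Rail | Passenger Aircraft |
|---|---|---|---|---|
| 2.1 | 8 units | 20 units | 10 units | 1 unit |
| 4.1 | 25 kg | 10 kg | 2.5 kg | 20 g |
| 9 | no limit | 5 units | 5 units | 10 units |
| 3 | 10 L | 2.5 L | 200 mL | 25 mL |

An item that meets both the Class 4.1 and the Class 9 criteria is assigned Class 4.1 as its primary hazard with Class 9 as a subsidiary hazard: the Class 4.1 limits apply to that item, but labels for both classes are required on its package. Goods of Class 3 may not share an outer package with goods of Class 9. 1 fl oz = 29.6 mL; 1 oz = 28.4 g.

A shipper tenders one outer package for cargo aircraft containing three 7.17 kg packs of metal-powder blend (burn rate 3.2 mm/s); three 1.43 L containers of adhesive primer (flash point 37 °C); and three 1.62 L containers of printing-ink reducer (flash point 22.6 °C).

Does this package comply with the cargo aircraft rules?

Yes

With burn rate 3.2 mm/s (> 2.5 mm/s), the metal-powder blend falls in Class 4.1.
Adhesive primer: flash point 37 °C < 60 °C → Class 3 (Flammable Liquid).
With flash point 22.6 °C (< 60 °C), the printing-ink reducer falls in Class 3.
Total Class 3: (three 1.43 L containers = 4.29 L) + (three 1.62 L containers = 4.86 L) = 9.15 L.
9.15 L ≤ 10 L (cargo aircraft limit, Class 3) — within limit.
Class 4.1 quantity: three 7.17 kg packs = 21.51 kg.
21.51 kg is within the cargo aircraft limit of 25 kg for Class 4.1.
The segregation rule (Class 3 with Class 9) does not apply to Class 3 with Class 4.1.
Every hazard class is within its cargo aircraft limit and no segregation rule is violated.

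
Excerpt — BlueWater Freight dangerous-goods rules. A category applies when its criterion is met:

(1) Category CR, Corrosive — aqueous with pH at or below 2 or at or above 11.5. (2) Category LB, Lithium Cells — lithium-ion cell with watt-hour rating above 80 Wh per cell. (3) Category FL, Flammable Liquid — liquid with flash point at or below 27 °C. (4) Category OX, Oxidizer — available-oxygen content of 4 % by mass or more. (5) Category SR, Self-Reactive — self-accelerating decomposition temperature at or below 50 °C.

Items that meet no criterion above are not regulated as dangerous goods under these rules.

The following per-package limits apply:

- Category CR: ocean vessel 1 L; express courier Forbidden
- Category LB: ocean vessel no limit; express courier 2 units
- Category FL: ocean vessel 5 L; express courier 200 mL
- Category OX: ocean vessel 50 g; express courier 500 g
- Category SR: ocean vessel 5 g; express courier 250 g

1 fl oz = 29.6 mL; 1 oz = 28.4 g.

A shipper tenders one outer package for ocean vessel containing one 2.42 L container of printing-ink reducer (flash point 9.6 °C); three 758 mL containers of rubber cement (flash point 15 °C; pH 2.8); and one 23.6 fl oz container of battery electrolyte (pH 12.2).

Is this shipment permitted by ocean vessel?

Flash point 9.6 °C meets the Category FL criterion (Flammable Liquid), so the printing-ink reducer is Category FL.
The rubber cement has flash point 15 °C, which is ≤ 27 °C, so it is Category FL (Flammable Liquid).
With pH 12.2 (≥ 11.5), the battery electrolyte falls in Category CR.
Category FL net quantity: 2.42 L + (three 758 mL containers = 2.274 L) = 4.694 L.
That is within the Category FL ocean vessel limit of 5 L.
Category CR quantity: one 23.6 fl oz container = 698.56 mL.
698.56 mL ≤ 1 L (ocean vessel limit, Category CR) — within limit.
Every hazard category is within its ocean vessel limit and no segregation rule is violated.

Yes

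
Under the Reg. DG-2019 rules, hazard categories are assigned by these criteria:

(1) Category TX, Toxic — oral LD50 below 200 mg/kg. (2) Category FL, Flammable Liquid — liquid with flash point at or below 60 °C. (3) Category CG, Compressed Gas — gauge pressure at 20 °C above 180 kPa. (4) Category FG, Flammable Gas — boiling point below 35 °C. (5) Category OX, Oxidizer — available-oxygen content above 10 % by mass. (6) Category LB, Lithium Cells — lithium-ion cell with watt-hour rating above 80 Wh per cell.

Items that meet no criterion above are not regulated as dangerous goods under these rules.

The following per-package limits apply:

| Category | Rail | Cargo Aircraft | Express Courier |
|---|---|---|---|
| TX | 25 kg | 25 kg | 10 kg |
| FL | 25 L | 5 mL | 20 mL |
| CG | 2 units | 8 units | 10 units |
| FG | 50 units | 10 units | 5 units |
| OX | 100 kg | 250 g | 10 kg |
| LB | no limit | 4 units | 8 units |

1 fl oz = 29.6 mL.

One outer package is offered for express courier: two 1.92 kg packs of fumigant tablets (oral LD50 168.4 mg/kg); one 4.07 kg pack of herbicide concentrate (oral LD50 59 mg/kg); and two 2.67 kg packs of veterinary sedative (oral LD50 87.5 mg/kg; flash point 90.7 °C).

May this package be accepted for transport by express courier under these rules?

Fumigant tablets: oral LD50 168.4 mg/kg < 200 mg/kg → Category TX (Toxic).
With oral LD50 59 mg/kg (< 200 mg/kg), the herbicide concentrate falls in Category TX.
Veterinary sedative: oral LD50 87.5 mg/kg < 200 mg/kg → Category TX (Toxic).
Total Category TX: (two 1.92 kg packs = 3.84 kg) + 4.07 kg + (two 2.67 kg packs = 5.34 kg) = 13.25 kg.
That exceeds the Category TX express courier limit of 10 kg.

No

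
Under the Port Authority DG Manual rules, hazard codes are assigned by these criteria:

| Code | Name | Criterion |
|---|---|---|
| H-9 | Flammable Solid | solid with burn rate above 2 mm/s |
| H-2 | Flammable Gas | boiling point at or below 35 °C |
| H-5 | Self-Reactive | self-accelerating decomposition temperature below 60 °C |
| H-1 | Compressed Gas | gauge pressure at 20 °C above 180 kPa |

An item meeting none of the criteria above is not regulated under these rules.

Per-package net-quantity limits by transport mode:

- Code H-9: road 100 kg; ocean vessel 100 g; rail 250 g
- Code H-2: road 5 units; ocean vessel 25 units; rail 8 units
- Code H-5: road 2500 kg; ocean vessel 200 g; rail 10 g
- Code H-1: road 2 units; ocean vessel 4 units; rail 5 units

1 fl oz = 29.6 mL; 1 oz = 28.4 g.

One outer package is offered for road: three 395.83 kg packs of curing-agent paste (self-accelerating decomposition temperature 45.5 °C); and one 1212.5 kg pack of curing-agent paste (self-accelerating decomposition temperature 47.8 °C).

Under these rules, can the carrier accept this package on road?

Self-accelerating decomposition temperature 45.5 °C meets the Code H-5 criterion (Self-Reactive), so the curing-agent paste is Code H-5.
Curing-agent paste: self-accelerating decomposition temperature 47.8 °C < 60 °C → Code H-5 (Self-Reactive).
Code H-5 net quantity: (three 395.83 kg packs = 1187.49 kg) + 1212.5 kg = 2399.99 kg.
2399.99 kg is within the road limit of 2500 kg for Code H-5.

Yes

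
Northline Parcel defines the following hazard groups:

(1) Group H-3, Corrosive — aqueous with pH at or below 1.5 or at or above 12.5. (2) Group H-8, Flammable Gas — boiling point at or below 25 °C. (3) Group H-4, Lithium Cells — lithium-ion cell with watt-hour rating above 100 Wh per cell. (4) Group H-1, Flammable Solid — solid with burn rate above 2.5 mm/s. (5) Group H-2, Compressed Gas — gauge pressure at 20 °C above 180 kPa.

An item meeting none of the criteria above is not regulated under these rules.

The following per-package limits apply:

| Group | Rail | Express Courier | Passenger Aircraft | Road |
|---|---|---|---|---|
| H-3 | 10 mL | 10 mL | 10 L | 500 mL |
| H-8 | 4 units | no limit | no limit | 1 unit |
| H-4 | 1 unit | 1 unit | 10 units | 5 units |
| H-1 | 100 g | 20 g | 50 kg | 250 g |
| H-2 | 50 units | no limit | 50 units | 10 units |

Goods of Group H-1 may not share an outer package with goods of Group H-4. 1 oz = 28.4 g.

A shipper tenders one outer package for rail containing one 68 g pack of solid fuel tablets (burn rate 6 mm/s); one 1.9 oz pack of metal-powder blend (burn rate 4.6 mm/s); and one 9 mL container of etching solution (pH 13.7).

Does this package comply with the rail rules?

The solid fuel tablets have burn rate 6 mm/s, which is > 2.5 mm/s, so they are Group H-1 (Flammable Solid).
Metal-powder blend: burn rate 4.6 mm/s > 2.5 mm/s → Group H-1 (Flammable Solid).
With pH 13.7 (≥ 12.5), the etching solution falls in Group H-3.
Group H-3 quantity: 9 mL.
That is within the Group H-3 rail limit of 10 mL.
Group H-1 net quantity: 68 g + (one 1.9 oz pack = 53.96 g) = 121.96 g.
That exceeds the Group H-1 rail limit of 100 g.
The segregation rule (Group H-1 with Group H-4) does not apply to Group H-3 with Group H-1.

No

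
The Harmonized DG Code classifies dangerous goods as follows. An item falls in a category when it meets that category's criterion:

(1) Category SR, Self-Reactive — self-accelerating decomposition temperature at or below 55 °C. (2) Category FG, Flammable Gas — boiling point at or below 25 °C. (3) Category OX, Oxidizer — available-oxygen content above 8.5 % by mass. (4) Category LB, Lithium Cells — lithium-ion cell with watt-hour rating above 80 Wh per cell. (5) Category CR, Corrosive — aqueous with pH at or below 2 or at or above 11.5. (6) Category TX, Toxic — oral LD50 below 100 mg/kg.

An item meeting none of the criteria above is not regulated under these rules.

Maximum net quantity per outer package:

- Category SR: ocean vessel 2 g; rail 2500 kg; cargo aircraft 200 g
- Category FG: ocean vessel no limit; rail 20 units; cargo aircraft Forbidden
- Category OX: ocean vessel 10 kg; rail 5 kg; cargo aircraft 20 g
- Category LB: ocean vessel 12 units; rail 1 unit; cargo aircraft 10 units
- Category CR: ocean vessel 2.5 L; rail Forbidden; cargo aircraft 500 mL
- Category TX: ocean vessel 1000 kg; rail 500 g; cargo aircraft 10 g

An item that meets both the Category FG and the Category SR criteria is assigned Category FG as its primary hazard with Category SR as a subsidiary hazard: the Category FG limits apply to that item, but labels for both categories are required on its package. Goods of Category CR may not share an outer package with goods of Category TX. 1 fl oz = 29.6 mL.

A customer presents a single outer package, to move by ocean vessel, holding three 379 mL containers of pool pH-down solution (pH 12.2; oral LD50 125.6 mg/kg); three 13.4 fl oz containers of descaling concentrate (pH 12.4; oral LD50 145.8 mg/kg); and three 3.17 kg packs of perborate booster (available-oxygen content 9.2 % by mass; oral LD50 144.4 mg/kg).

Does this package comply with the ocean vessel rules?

Yes

With pH 12.2 (≥ 11.5), the pool pH-down solution falls in Category CR.
Descaling concentrate: pH 12.4 ≥ 11.5 → Category CR (Corrosive).
With available-oxygen content 9.2 % by mass (> 8.5 % by mass), the perborate booster falls in Category OX.
Total Category CR: (three 379 mL containers = 1.137 L) + (three 13.4 fl oz containers = 1189.92 mL) = 2326.92 mL.
That is within the Category CR ocean vessel limit of 2.5 L.
Category OX quantity: three 3.17 kg packs = 9.51 kg.
9.51 kg is within the ocean vessel limit of 10 kg for Category OX.
The segregation rule (Category CR with Category TX) does not apply to Category CR with Category OX.
Every hazard category is within its ocean vessel limit and no segregation rule is violated.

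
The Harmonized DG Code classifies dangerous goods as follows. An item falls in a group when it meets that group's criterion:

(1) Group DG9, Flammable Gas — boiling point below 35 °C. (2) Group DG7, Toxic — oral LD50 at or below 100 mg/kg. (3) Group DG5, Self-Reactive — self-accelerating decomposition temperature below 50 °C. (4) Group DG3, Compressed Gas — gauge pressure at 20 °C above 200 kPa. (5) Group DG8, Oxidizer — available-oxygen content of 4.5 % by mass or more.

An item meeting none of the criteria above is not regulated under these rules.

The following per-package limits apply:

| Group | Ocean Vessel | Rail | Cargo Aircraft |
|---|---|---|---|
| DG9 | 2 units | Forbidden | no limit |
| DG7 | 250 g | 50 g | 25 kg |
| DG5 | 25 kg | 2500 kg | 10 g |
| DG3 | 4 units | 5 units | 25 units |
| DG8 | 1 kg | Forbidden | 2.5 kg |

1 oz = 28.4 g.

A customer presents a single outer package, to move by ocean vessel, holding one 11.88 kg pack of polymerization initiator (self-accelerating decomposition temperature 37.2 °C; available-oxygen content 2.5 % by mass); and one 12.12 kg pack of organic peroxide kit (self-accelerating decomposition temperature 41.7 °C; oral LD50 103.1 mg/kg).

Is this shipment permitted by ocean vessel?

Yes

With self-accelerating decomposition temperature 37.2 °C (< 50 °C), the polymerization initiator falls in Group DG5.
Self-accelerating decomposition temperature 41.7 °C meets the Group DG5 criterion (Self-Reactive), so the organic peroxide kit is Group DG5.
Group DG5 net quantity: 11.88 kg + 12.12 kg = 24 kg.
24 kg ≤ 25 kg (ocean vessel limit, Group DG5) — within limit.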